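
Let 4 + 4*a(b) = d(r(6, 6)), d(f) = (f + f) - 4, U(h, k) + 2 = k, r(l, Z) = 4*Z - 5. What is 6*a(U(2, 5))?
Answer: 45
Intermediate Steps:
r(l, Z) = -5 + 4*Z
U(h, k) = -2 + k
d(f) = -4 + 2*f (d(f) = 2*f - 4 = -4 + 2*f)
a(b) = 15/2 (a(b) = -1 + (-4 + 2*(-5 + 4*6))/4 = -1 + (-4 + 2*(-5 + 24))/4 = -1 + (-4 + 2*19)/4 = -1 + (-4 + 38)/4 = -1 + (1/4)*34 = -1 + 17/2 = 15/2)
6*a(U(2, 5)) = 6*(15/2) = 45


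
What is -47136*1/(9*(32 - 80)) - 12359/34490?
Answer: 33757949/310410 ≈ 108.75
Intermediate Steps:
-47136*1/(9*(32 - 80)) - 12359/34490 = -47136/(9*(-48)) - 12359*1/34490 = -47136/(-432) - 12359/34490 = -47136*(-1/432) - 12359/34490 = 982/9 - 12359/34490 = 33757949/310410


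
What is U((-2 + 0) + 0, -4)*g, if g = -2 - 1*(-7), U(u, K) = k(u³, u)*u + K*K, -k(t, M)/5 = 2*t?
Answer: -720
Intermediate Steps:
k(t, M) = -10*t
U(u, K) = K² - 10*u⁴ (U(u, K) = (-10*u³)*u + K*K = -10*u⁴ + K² = K² - 10*u⁴)
g = 5 (g = -2 + 7 = 5)
U((-2 + 0) + 0, -4)*g = ((-4)² - 10*((-2 + 0) + 0)⁴)*5 = (16 - 10*(-2 + 0)⁴)*5 = (16 - 10*(-2)⁴)*5 = (16 - 10*16)*5 = (16 - 160)*5 = -144*5 = -720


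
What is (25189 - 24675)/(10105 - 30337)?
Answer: -257/10116 ≈ -0.025405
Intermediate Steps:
(25189 - 24675)/(10105 - 30337) = 514/(-20232) = 514*(-1/20232) = -257/10116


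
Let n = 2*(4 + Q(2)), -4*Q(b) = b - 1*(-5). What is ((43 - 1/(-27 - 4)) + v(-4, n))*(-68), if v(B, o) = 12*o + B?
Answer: -196112/31 ≈ -6326.2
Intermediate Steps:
Q(b) = -5/4 - b/4 (Q(b) = -(b - 1*(-5))/4 = -(b + 5)/4 = -(5 + b)/4 = -5/4 - b/4)
n = 9/2 (n = 2*(4 + (-5/4 - ¼*2)) = 2*(4 + (-5/4 - ½)) = 2*(4 - 7/4) = 2*(9/4) = 9/2 ≈ 4.5000)
v(B, o) = B + 12*o
((43 - 1/(-27 - 4)) + v(-4, n))*(-68) = ((43 - 1/(-27 - 4)) + (-4 + 12*(9/2)))*(-68) = ((43 - 1/(-31)) + (-4 + 54))*(-68) = ((43 - 1*(-1/31)) + 50)*(-68) = ((43 + 1/31) + 50)*(-68) = (1334/31 + 50)*(-68) = (2884/31)*(-68) = -196112/31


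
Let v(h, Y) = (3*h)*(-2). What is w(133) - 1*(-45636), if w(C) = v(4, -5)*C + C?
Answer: 42577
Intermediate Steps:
v(h, Y) = -6*h
w(C) = -23*C (w(C) = (-6*4)*C + C = -24*C + C = -23*C)
w(133) - 1*(-45636) = -23*133 - 1*(-45636) = -3059 + 45636 = 42577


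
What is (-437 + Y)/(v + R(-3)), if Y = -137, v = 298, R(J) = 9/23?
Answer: -13202/6863 ≈ -1.9236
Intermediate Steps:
R(J) = 9/23 (R(J) = 9*(1/23) = 9/23)
(-437 + Y)/(v + R(-3)) = (-437 - 137)/(298 + 9/23) = -574/6863/23 = -574*23/6863 = -13202/6863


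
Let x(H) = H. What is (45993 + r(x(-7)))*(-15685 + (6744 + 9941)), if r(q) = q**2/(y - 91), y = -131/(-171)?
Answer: 70966361100/1543 ≈ 4.5992e+7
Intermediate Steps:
y = 131/171 (y = -131*(-1/171) = 131/171 ≈ 0.76608)
r(q) = -171*q**2/15430 (r(q) = q**2/(131/171 - 91) = q**2/(-15430/171) = -171*q**2/15430)
(45993 + r(x(-7)))*(-15685 + (6744 + 9941)) = (45993 - 171/15430*(-7)**2)*(-15685 + (6744 + 9941)) = (45993 - 171/15430*49)*(-15685 + 16685) = (45993 - 8379/15430)*1000 = (709663611/15430)*1000 = 70966361100/1543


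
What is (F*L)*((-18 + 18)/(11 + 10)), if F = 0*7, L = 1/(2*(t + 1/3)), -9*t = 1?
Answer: 0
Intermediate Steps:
t = -⅑ (t = -⅑*1 = -⅑ ≈ -0.11111)
L = 9/4 (L = 1/(2*(-⅑ + 1/3)) = 1/(2*(-⅑ + ⅓)) = 1/(2*(2/9)) = 1/(4/9) = 9/4 ≈ 2.2500)
F = 0
(F*L)*((-18 + 18)/(11 + 10)) = (0*(9/4))*((-18 + 18)/(11 + 10)) = 0*(0/21) = 0*(0*(1/21)) = 0*0 = 0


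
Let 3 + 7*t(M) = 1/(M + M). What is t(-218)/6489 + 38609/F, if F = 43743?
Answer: 5201169395/5893231932 ≈ 0.88257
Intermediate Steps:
t(M) = -3/7 + 1/(14*M) (t(M) = -3/7 + 1/(7*(M + M)) = -3/7 + 1/(7*((2*M))) = -3/7 + (1/(2*M))/7 = -3/7 + 1/(14*M))
t(-218)/6489 + 38609/F = ((1/14)*(1 - 6*(-218))/(-218))/6489 + 38609/43743 = ((1/14)*(-1/218)*(1 + 1308))*(1/6489) + 38609*(1/43743) = ((1/14)*(-1/218)*1309)*(1/6489) + 38609/43743 = -187/436*1/6489 + 38609/43743 = -187/2829204 + 38609/43743 = 5201169395/5893231932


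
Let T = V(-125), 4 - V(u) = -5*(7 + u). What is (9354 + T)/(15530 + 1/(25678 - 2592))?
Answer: 202418048/358525581 ≈ 0.56458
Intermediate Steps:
V(u) = 39 + 5*u (V(u) = 4 - (-5)*(7 + u) = 4 - (-35 - 5*u) = 4 + (35 + 5*u) = 39 + 5*u)
T = -586 (T = 39 + 5*(-125) = 39 - 625 = -586)
(9354 + T)/(15530 + 1/(25678 - 2592)) = (9354 - 586)/(15530 + 1/(25678 - 2592)) = 8768/(15530 + 1/23086) = 8768/(358525581/23086) = 8768*(23086/358525581) = 202418048/358525581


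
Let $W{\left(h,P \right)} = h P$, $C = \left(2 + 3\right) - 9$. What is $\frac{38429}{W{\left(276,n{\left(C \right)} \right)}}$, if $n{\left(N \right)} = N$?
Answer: $- \frac{38429}{1104} \approx -34.809$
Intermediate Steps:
$C = -4$ ($C = 5 - 9 = -4$)
$W{\left(h,P \right)} = P h$
$\frac{38429}{W{\left(276,n{\left(C \right)} \right)}} = \frac{38429}{\left(-4\right) 276} = \frac{38429}{-1104} = 38429 \left(- \frac{1}{1104}\right) = - \frac{38429}{1104}$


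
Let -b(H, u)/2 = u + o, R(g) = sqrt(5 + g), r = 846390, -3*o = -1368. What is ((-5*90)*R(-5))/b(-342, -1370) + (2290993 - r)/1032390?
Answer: 1444603/1032390 ≈ 1.3993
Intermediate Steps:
o = 456 (o = -1/3*(-1368) = 456)
b(H, u) = -912 - 2*u (b(H, u) = -2*(u + 456) = -2*(456 + u) = -912 - 2*u)
((-5*90)*R(-5))/b(-342, -1370) + (2290993 - r)/1032390 = ((-5*90)*sqrt(5 - 5))/(-912 - 2*(-1370)) + (2290993 - 1*846390)/1032390 = (-450*sqrt(0))/(-912 + 2740) + (2290993 - 846390)*(1/1032390) = -450*0/1828 + 1444603*(1/1032390) = 0*(1/1828) + 1444603/1032390 = 0 + 1444603/1032390 = 1444603/1032390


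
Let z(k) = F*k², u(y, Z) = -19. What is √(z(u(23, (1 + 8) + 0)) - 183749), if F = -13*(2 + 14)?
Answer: 19*I*√717 ≈ 508.76*I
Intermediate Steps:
F = -208 (F = -13*16 = -208)
z(k) = -208*k²
√(z(u(23, (1 + 8) + 0)) - 183749) = √(-208*(-19)² - 183749) = √(-208*361 - 183749) = √(-75088 - 183749) = √(-258837) = 19*I*√717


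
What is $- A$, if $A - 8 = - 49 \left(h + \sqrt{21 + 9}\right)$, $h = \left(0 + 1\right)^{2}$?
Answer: $41 + 49 \sqrt{30} \approx 309.38$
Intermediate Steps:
$h = 1$ ($h = 1^{2} = 1$)
$A = -41 - 49 \sqrt{30}$ ($A = 8 - 49 \left(1 + \sqrt{21 + 9}\right) = 8 - 49 \left(1 + \sqrt{30}\right) = 8 - \left(49 + 49 \sqrt{30}\right) = -41 - 49 \sqrt{30} \approx -309.38$)
$- A = - (-41 - 49 \sqrt{30}) = 41 + 49 \sqrt{30}$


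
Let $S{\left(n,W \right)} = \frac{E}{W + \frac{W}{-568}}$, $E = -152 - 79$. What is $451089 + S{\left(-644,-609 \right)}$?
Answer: $\frac{7417262675}{16443} \approx 4.5109 \cdot 10^{5}$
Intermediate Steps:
$E = -231$
$S{\left(n,W \right)} = - \frac{6248}{27 W}$ ($S{\left(n,W \right)} = - \frac{231}{W + \frac{W}{-568}} = - \frac{231}{W + W \left(- \frac{1}{568}\right)} = - \frac{231}{W - \frac{W}{568}} = - \frac{231}{\frac{567}{568} W} = - 231 \frac{568}{567 W} = - \frac{6248}{27 W}$)
$451089 + S{\left(-644,-609 \right)} = 451089 - \frac{6248}{27 \left(-609\right)} = 451089 - - \frac{6248}{16443} = 451089 + \frac{6248}{16443} = \frac{7417262675}{16443}$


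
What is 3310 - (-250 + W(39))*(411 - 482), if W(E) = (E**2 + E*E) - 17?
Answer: 200335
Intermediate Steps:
W(E) = -17 + 2*E**2 (W(E) = (E**2 + E**2) - 17 = 2*E**2 - 17 = -17 + 2*E**2)
3310 - (-250 + W(39))*(411 - 482) = 3310 - (-250 + (-17 + 2*39**2))*(411 - 482) = 3310 - (-250 + (-17 + 2*1521))*(-71) = 3310 - (-250 + (-17 + 3042))*(-71) = 3310 - (-250 + 3025)*(-71) = 3310 - 2775*(-71) = 3310 - 1*(-197025) = 3310 + 197025 = 200335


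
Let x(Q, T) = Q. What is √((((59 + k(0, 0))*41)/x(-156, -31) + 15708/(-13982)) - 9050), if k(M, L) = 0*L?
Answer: I*√2695961560450197/545298 ≈ 95.219*I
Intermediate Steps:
k(M, L) = 0
√((((59 + k(0, 0))*41)/x(-156, -31) + 15708/(-13982)) - 9050) = √((((59 + 0)*41)/(-156) + 15708/(-13982)) - 9050) = √(((59*41)*(-1/156) + 15708*(-1/13982)) - 9050) = √((2419*(-1/156) - 7854/6991) - 9050) = √((-2419/156 - 7854/6991) - 9050) = √(-18136453/1090596 - 9050) = √(-9888030253/1090596) = I*√2695961560450197/545298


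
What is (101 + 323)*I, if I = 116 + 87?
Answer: 86072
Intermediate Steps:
I = 203
(101 + 323)*I = (101 + 323)*203 = 424*203 = 86072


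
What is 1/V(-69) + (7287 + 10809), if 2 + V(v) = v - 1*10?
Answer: 1465775/81 ≈ 18096.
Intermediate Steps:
V(v) = -12 + v (V(v) = -2 + (v - 1*10) = -2 + (v - 10) = -2 + (-10 + v) = -12 + v)
1/V(-69) + (7287 + 10809) = 1/(-12 - 69) + (7287 + 10809) = 1/(-81) + 18096 = -1/81 + 18096 = 1465775/81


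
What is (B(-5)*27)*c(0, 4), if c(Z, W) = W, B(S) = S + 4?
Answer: -108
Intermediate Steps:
B(S) = 4 + S
(B(-5)*27)*c(0, 4) = ((4 - 5)*27)*4 = -1*27*4 = -27*4 = -108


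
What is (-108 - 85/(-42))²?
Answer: 19811401/1764 ≈ 11231.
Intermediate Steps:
(-108 - 85/(-42))² = (-108 - 85*(-1/42))² = (-108 + 85/42)² = (-4451/42)² = 19811401/1764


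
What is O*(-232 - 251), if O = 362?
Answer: -174846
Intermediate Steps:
O*(-232 - 251) = 362*(-232 - 251) = 362*(-483) = -174846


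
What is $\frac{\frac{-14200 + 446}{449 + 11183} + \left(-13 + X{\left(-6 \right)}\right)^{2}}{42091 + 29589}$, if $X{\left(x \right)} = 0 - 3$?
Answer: $\frac{211717}{59555840} \approx 0.0035549$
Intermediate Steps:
$X{\left(x \right)} = -3$
$\frac{\frac{-14200 + 446}{449 + 11183} + \left(-13 + X{\left(-6 \right)}\right)^{2}}{42091 + 29589} = \frac{\frac{-14200 + 446}{449 + 11183} + \left(-13 - 3\right)^{2}}{42091 + 29589} = \frac{- \frac{13754}{11632} + \left(-16\right)^{2}}{71680} = \left(\left(-13754\right) \frac{1}{11632} + 256\right) \frac{1}{71680} = \left(- \frac{6877}{5816} + 256\right) \frac{1}{71680} = \frac{1482019}{5816} \cdot \frac{1}{71680} = \frac{211717}{59555840}$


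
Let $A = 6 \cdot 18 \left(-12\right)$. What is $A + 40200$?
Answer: $38904$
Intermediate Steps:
$A = -1296$ ($A = 108 \left(-12\right) = -1296$)
$A + 40200 = -1296 + 40200 = 38904$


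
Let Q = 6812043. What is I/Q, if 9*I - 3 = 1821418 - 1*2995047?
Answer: -1173626/61308387 ≈ -0.019143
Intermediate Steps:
I = -1173626/9 (I = ⅓ + (1821418 - 1*2995047)/9 = ⅓ + (1821418 - 2995047)/9 = ⅓ + (⅑)*(-1173629) = ⅓ - 1173629/9 = -1173626/9 ≈ -1.3040e+5)
I/Q = -1173626/9/6812043 = -1173626/9*1/6812043 = -1173626/61308387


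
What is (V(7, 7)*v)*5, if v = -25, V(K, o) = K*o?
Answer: -6125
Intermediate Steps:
(V(7, 7)*v)*5 = ((7*7)*(-25))*5 = (49*(-25))*5 = -1225*5 = -6125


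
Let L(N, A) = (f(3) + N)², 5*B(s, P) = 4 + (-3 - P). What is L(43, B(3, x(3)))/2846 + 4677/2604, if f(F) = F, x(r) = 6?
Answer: 3136801/1235164 ≈ 2.5396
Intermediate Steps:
B(s, P) = ⅕ - P/5 (B(s, P) = (4 + (-3 - P))/5 = (1 - P)/5 = ⅕ - P/5)
L(N, A) = (3 + N)²
L(43, B(3, x(3)))/2846 + 4677/2604 = (3 + 43)²/2846 + 4677/2604 = 46²*(1/2846) + 4677*(1/2604) = 2116*(1/2846) + 1559/868 = 1058/1423 + 1559/868 = 3136801/1235164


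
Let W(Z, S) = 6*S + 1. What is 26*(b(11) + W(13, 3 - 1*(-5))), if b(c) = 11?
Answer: 1560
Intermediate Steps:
W(Z, S) = 1 + 6*S
26*(b(11) + W(13, 3 - 1*(-5))) = 26*(11 + (1 + 6*(3 - 1*(-5)))) = 26*(11 + (1 + 6*(3 + 5))) = 26*(11 + (1 + 6*8)) = 26*(11 + (1 + 48)) = 26*(11 + 49) = 26*60 = 1560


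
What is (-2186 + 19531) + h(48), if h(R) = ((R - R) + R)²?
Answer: 19649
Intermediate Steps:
h(R) = R² (h(R) = (0 + R)² = R²)
(-2186 + 19531) + h(48) = (-2186 + 19531) + 48² = 17345 + 2304 = 19649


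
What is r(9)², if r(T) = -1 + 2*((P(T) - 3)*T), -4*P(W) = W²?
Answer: 703921/4 ≈ 1.7598e+5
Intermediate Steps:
P(W) = -W²/4
r(T) = -1 + 2*T*(-3 - T²/4) (r(T) = -1 + 2*((-T²/4 - 3)*T) = -1 + 2*((-3 - T²/4)*T) = -1 + 2*(T*(-3 - T²/4)) = -1 + 2*T*(-3 - T²/4))
r(9)² = (-1 - 6*9 - ½*9³)² = (-1 - 54 - ½*729)² = (-1 - 54 - 729/2)² = (-839/2)² = 703921/4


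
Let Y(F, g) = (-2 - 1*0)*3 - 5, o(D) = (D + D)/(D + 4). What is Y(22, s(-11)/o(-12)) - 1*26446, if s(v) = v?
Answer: -26457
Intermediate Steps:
o(D) = 2*D/(4 + D) (o(D) = (2*D)/(4 + D) = 2*D/(4 + D))
Y(F, g) = -11 (Y(F, g) = (-2 + 0)*3 - 5 = -2*3 - 5 = -6 - 5 = -11)
Y(22, s(-11)/o(-12)) - 1*26446 = -11 - 1*26446 = -11 - 26446 = -26457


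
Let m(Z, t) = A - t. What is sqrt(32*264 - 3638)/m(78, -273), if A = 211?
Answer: sqrt(4810)/484 ≈ 0.14329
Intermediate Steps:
m(Z, t) = 211 - t
sqrt(32*264 - 3638)/m(78, -273) = sqrt(32*264 - 3638)/(211 - 1*(-273)) = sqrt(8448 - 3638)/(211 + 273) = sqrt(4810)/484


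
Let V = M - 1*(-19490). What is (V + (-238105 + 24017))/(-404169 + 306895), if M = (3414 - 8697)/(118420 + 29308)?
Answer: 28747578627/14370093472 ≈ 2.0005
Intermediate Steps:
M = -5283/147728 ≈ -0.035762
V = 2879213437/147728 (V = -5283/147728 - 1*(-19490) = -5283/147728 + 19490 = 2879213437/147728 ≈ 19490.)
(V + (-238105 + 24017))/(-404169 + 306895) = (2879213437/147728 + (-238105 + 24017))/(-404169 + 306895) = (2879213437/147728 - 214088)/(-97274) = -28747578627/147728*(-1/97274) = 28747578627/14370093472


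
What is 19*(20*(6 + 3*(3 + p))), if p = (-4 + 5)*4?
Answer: 10260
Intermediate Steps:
p = 4 (p = 1*4 = 4)
19*(20*(6 + 3*(3 + p))) = 19*(20*(6 + 3*(3 + 4))) = 19*(20*(6 + 3*7)) = 19*(20*(6 + 21)) = 19*(20*27) = 19*540 = 10260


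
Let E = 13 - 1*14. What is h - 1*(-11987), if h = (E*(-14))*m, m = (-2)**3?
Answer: 11875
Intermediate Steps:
E = -1 (E = 13 - 14 = -1)
m = -8
h = -112 (h = -1*(-14)*(-8) = 14*(-8) = -112)
h - 1*(-11987) = -112 - 1*(-11987) = -112 + 11987 = 11875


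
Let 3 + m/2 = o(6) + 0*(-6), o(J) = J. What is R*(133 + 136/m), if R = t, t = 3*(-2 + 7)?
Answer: 2335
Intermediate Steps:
t = 15 (t = 3*5 = 15)
R = 15
m = 6 (m = -6 + 2*(6 + 0*(-6)) = -6 + 2*(6 + 0) = -6 + 2*6 = -6 + 12 = 6)
R*(133 + 136/m) = 15*(133 + 136/6) = 15*(133 + 136*(⅙)) = 15*(133 + 68/3) = 15*(467/3) = 2335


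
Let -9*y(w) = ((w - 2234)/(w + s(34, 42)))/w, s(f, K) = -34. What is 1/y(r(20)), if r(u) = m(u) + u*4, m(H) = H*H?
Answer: 963360/877 ≈ 1098.5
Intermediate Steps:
m(H) = H**2
r(u) = u**2 + 4*u (r(u) = u**2 + u*4 = u**2 + 4*u)
y(w) = -(-2234 + w)/(9*w*(-34 + w)) (y(w) = -(w - 2234)/(w - 34)/(9*w) = -(-2234 + w)/(-34 + w)/(9*w) = -(-2234 + w)/(9*w*(-34 + w)))
1/y(r(20)) = 1/((2234 - 20*(4 + 20))/(9*((20*(4 + 20)))*(-34 + 20*(4 + 20)))) = 1/((2234 - 20*24)/(9*((20*24))*(-34 + 20*24))) = 1/((1/9)*(2234 - 1*480)/(480*(-34 + 480))) = 1/((1/9)*(1/480)*(2234 - 480)/446) = 1/((1/9)*(1/480)*(1/446)*1754) = 1/(877/963360) = 963360/877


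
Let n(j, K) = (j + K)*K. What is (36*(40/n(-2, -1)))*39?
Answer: 18720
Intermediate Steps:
n(j, K) = K*(K + j) (n(j, K) = (K + j)*K = K*(K + j))
(36*(40/n(-2, -1)))*39 = (36*(40/((-(-1 - 2)))))*39 = (36*(40/((-1*(-3)))))*39 = (36*(40/3))*39 = 480*39 = 18720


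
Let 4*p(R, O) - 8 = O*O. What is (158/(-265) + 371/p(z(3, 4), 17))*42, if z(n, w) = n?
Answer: 4848676/26235 ≈ 184.82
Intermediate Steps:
p(R, O) = 2 + O²/4 (p(R, O) = 2 + (O*O)/4 = 2 + O²/4)
(158/(-265) + 371/p(z(3, 4), 17))*42 = (158/(-265) + 371/(2 + (¼)*17²))*42 = (158*(-1/265) + 371/(2 + (¼)*289))*42 = (-158/265 + 371/(2 + 289/4))*42 = (-158/265 + 371/(297/4))*42 = (-158/265 + 371*(4/297))*42 = (-158/265 + 1484/297)*42 = (346334/78705)*42 = 4848676/26235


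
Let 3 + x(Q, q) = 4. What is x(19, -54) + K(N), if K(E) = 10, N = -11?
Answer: 11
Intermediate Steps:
x(Q, q) = 1 (x(Q, q) = -3 + 4 = 1)
x(19, -54) + K(N) = 1 + 10 = 11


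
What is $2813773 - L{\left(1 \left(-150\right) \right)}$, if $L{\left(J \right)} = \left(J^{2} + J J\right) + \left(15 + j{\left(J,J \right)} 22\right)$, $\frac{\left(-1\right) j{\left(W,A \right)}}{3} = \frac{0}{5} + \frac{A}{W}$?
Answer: $2768824$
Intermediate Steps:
$j{\left(W,A \right)} = - \frac{3 A}{W}$ ($j{\left(W,A \right)} = - 3 \left(\frac{0}{5} + \frac{A}{W}\right) = - 3 \left(0 \cdot \frac{1}{5} + \frac{A}{W}\right) = - 3 \left(0 + \frac{A}{W}\right) = - 3 \frac{A}{W} = - \frac{3 A}{W}$)
$L{\left(J \right)} = -51 + 2 J^{2}$ ($L{\left(J \right)} = \left(J^{2} + J J\right) + \left(15 + - \frac{3 J}{J} 22\right) = \left(J^{2} + J^{2}\right) + \left(15 - 66\right) = 2 J^{2} + \left(15 - 66\right) = 2 J^{2} - 51 = -51 + 2 J^{2}$)
$2813773 - L{\left(1 \left(-150\right) \right)} = 2813773 - \left(-51 + 2 \left(1 \left(-150\right)\right)^{2}\right) = 2813773 - \left(-51 + 2 \left(-150\right)^{2}\right) = 2813773 - \left(-51 + 2 \cdot 22500\right) = 2813773 - \left(-51 + 45000\right) = 2813773 - 44949 = 2768824$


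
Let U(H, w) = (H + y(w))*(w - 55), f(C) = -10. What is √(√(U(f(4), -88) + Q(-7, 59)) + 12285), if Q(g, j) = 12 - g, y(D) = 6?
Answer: √(12285 + √591) ≈ 110.95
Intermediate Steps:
U(H, w) = (-55 + w)*(6 + H) (U(H, w) = (H + 6)*(w - 55) = (6 + H)*(-55 + w) = (-55 + w)*(6 + H))
√(√(U(f(4), -88) + Q(-7, 59)) + 12285) = √(√((-330 - 55*(-10) + 6*(-88) - 10*(-88)) + (12 - 1*(-7))) + 12285) = √(√((-330 + 550 - 528 + 880) + (12 + 7)) + 12285) = √(√(572 + 19) + 12285) = √(√591 + 12285) = √(12285 + √591)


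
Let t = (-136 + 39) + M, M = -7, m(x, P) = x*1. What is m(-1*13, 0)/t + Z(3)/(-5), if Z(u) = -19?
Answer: 157/40 ≈ 3.9250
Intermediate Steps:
m(x, P) = x
t = -104 (t = (-136 + 39) - 7 = -97 - 7 = -104)
m(-1*13, 0)/t + Z(3)/(-5) = -1*13/(-104) - 19/(-5) = -13*(-1/104) - 19*(-1/5) = 1/8 + 19/5 = 157/40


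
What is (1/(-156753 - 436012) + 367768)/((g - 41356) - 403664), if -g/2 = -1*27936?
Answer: -72666666173/76891104740 ≈ -0.94506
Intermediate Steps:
g = 55872 (g = -(-2)*27936 = -2*(-27936) = 55872)
(1/(-156753 - 436012) + 367768)/((g - 41356) - 403664) = (1/(-156753 - 436012) + 367768)/((55872 - 41356) - 403664) = (1/(-592765) + 367768)/(14516 - 403664) = (-1/592765 + 367768)/(-389148) = (217999998519/592765)*(-1/389148) = -72666666173/76891104740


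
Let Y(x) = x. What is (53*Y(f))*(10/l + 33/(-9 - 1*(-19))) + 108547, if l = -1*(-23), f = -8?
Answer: 12300797/115 ≈ 1.0696e+5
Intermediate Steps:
l = 23
(53*Y(f))*(10/l + 33/(-9 - 1*(-19))) + 108547 = (53*(-8))*(10/23 + 33/(-9 - 1*(-19))) + 108547 = -424*(10*(1/23) + 33/(-9 + 19)) + 108547 = -424*(10/23 + 33/10) + 108547 = -424*859/230 + 108547 = -182108/115 + 108547 = 12300797/115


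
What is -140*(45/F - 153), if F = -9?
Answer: 22120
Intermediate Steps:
-140*(45/F - 153) = -140*(45/(-9) - 153) = -140*(45*(-⅑) - 153) = -140*(-5 - 153) = -140*(-158) = 22120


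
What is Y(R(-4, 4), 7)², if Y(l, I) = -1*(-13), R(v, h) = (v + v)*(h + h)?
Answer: 169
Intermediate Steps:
R(v, h) = 4*h*v (R(v, h) = (2*v)*(2*h) = 4*h*v)
Y(l, I) = 13
Y(R(-4, 4), 7)² = 13² = 169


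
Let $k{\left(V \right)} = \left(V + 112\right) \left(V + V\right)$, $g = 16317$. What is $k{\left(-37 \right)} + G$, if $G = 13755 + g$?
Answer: $24522$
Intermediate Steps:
$k{\left(V \right)} = 2 V \left(112 + V\right)$ ($k{\left(V \right)} = \left(112 + V\right) 2 V = 2 V \left(112 + V\right)$)
$G = 30072$ ($G = 13755 + 16317 = 30072$)
$k{\left(-37 \right)} + G = 2 \left(-37\right) \left(112 - 37\right) + 30072 = 2 \left(-37\right) 75 + 30072 = -5550 + 30072 = 24522$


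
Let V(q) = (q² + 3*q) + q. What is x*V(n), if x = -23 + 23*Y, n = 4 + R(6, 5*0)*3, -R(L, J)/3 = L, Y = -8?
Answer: -476100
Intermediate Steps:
R(L, J) = -3*L
n = -50 (n = 4 - 3*6*3 = 4 - 18*3 = 4 - 54 = -50)
V(q) = q² + 4*q
x = -207 (x = -23 + 23*(-8) = -23 - 184 = -207)
x*V(n) = -(-10350)*(4 - 50) = -(-10350)*(-46) = -207*2300 = -476100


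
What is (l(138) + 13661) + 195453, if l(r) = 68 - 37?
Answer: 209145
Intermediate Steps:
l(r) = 31
(l(138) + 13661) + 195453 = (31 + 13661) + 195453 = 13692 + 195453 = 209145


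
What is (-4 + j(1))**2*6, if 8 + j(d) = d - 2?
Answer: 1014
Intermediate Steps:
j(d) = -10 + d (j(d) = -8 + (d - 2) = -8 + (-2 + d) = -10 + d)
(-4 + j(1))**2*6 = (-4 + (-10 + 1))**2*6 = (-4 - 9)**2*6 = (-13)**2*6 = 169*6 = 1014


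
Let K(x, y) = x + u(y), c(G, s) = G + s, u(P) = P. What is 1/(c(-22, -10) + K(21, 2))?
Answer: -⅑ ≈ -0.11111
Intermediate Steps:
K(x, y) = x + y
1/(c(-22, -10) + K(21, 2)) = 1/((-22 - 10) + (21 + 2)) = 1/(-32 + 23) = 1/(-9) = -⅑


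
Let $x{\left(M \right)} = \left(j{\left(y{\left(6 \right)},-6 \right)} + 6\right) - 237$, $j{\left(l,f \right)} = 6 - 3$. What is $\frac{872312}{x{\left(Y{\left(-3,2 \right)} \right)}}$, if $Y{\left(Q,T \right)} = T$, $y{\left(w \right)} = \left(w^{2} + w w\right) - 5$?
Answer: $- \frac{218078}{57} \approx -3825.9$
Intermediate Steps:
$y{\left(w \right)} = -5 + 2 w^{2}$ ($y{\left(w \right)} = \left(w^{2} + w^{2}\right) - 5 = 2 w^{2} - 5 = -5 + 2 w^{2}$)
$j{\left(l,f \right)} = 3$
$x{\left(M \right)} = -228$ ($x{\left(M \right)} = \left(3 + 6\right) - 237 = 9 - 237 = -228$)
$\frac{872312}{x{\left(Y{\left(-3,2 \right)} \right)}} = \frac{872312}{-228} = 872312 \left(- \frac{1}{228}\right) = - \frac{218078}{57}$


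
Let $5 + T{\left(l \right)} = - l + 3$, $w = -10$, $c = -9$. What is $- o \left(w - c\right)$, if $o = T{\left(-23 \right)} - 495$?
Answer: $-474$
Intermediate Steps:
$T{\left(l \right)} = -2 - l$ ($T{\left(l \right)} = -5 - \left(-3 + l\right) = -2 - l$)
$o = -474$ ($o = \left(-2 - -23\right) - 495 = \left(-2 + 23\right) - 495 = 21 - 495 = -474$)
$- o \left(w - c\right) = - \left(-474\right) \left(-10 - -9\right) = - \left(-474\right) \left(-10 + 9\right) = - \left(-474\right) \left(-1\right) = \left(-1\right) 474 = -474$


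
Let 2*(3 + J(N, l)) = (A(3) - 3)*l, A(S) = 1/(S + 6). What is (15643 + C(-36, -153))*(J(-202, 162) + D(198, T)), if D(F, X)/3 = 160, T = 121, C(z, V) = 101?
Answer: 3825792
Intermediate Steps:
A(S) = 1/(6 + S)
J(N, l) = -3 - 13*l/9 (J(N, l) = -3 + ((1/(6 + 3) - 3)*l)/2 = -3 + ((1/9 - 3)*l)/2 = -3 + ((⅑ - 3)*l)/2 = -3 + (-26*l/9)/2 = -3 - 13*l/9)
D(F, X) = 480 (D(F, X) = 3*160 = 480)
(15643 + C(-36, -153))*(J(-202, 162) + D(198, T)) = (15643 + 101)*((-3 - 13/9*162) + 480) = 15744*((-3 - 234) + 480) = 15744*(-237 + 480) = 15744*243 = 3825792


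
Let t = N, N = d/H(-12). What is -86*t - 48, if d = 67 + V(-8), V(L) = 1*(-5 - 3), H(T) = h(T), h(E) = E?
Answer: 2249/6 ≈ 374.83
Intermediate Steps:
H(T) = T
V(L) = -8 (V(L) = 1*(-8) = -8)
d = 59 (d = 67 - 8 = 59)
N = -59/12 (N = 59/(-12) = 59*(-1/12) = -59/12 ≈ -4.9167)
t = -59/12 ≈ -4.9167
-86*t - 48 = -86*(-59/12) - 48 = 2537/6 - 48 = 2249/6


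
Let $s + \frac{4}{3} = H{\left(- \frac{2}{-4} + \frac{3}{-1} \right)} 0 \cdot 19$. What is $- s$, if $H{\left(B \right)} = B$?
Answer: $\frac{4}{3} \approx 1.3333$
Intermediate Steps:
$s = - \frac{4}{3}$ ($s = - \frac{4}{3} + \left(- \frac{2}{-4} + \frac{3}{-1}\right) 0 \cdot 19 = - \frac{4}{3} + \left(\left(-2\right) \left(- \frac{1}{4}\right) + 3 \left(-1\right)\right) 0 \cdot 19 = - \frac{4}{3} + \left(\frac{1}{2} - 3\right) 0 \cdot 19 = - \frac{4}{3} + \left(- \frac{5}{2}\right) 0 \cdot 19 = - \frac{4}{3} + 0 \cdot 19 = - \frac{4}{3} + 0 = - \frac{4}{3} \approx -1.3333$)
$- s = \left(-1\right) \left(- \frac{4}{3}\right) = \frac{4}{3}$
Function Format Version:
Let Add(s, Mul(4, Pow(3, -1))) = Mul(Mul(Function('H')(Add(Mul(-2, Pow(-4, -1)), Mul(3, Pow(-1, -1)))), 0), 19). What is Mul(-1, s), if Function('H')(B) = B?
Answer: Rational(4, 3) ≈ 1.3333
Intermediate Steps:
s = Rational(-4, 3) (s = Add(Rational(-4, 3), Mul(Mul(Add(Mul(-2, Pow(-4, -1)), Mul(3, Pow(-1, -1))), 0), 19)) = Add(Rational(-4, 3), Mul(Mul(Add(Mul(-2, Rational(-1, 4)), Mul(3, -1)), 0), 19)) = Add(Rational(-4, 3), Mul(Mul(Add(Rational(1, 2), -3), 0), 19)) = Add(Rational(-4, 3), Mul(Mul(Rational(-5, 2), 0), 19)) = Add(Rational(-4, 3), Mul(0, 19)) = Add(Rational(-4, 3), 0) = Rational(-4, 3) ≈ -1.3333)
Mul(-1, s) = Mul(-1, Rational(-4, 3)) = Rational(4, 3)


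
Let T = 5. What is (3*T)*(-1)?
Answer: -15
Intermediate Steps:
(3*T)*(-1) = (3*5)*(-1) = 15*(-1) = -15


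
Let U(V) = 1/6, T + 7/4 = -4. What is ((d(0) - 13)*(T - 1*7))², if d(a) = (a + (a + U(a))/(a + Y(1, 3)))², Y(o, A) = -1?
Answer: 63027721/2304 ≈ 27356.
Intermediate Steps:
T = -23/4 (T = -7/4 - 4 = -23/4 ≈ -5.7500)
U(V) = ⅙
d(a) = (a + (⅙ + a)/(-1 + a))² (d(a) = (a + (a + ⅙)/(a - 1))² = (a + (⅙ + a)/(-1 + a))²)
((d(0) - 13)*(T - 1*7))² = (((1 + 6*0²)²/(36*(-1 + 0)²) - 13)*(-23/4 - 1*7))² = (((1/36)*(1 + 6*0)²/(-1)² - 13)*(-23/4 - 7))² = (((1/36)*(1 + 0)²*1 - 13)*(-51/4))² = (((1/36)*1²*1 - 13)*(-51/4))² = (((1/36)*1*1 - 13)*(-51/4))² = ((1/36 - 13)*(-51/4))² = (-467/36*(-51/4))² = (7939/48)² = 63027721/2304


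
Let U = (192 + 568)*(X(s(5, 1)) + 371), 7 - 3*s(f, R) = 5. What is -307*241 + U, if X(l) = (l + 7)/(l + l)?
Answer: 212343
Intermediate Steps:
s(f, R) = 2/3 (s(f, R) = 7/3 - 1/3*5 = 7/3 - 5/3 = 2/3)
X(l) = (7 + l)/(2*l) (X(l) = (7 + l)/((2*l)) = (7 + l)*(1/(2*l)) = (7 + l)/(2*l))
U = 286330 (U = (192 + 568)*((7 + 2/3)/(2*(2/3)) + 371) = 760*((1/2)*(3/2)*(23/3) + 371) = 760*(23/4 + 371) = 760*(1507/4) = 286330)
-307*241 + U = -307*241 + 286330 = -73987 + 286330 = 212343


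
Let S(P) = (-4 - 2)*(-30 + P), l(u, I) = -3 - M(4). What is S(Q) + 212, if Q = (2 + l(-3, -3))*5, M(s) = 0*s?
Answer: 422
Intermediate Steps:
M(s) = 0
l(u, I) = -3 (l(u, I) = -3 - 1*0 = -3 + 0 = -3)
Q = -5 (Q = (2 - 3)*5 = -1*5 = -5)
S(P) = 180 - 6*P (S(P) = -6*(-30 + P) = 180 - 6*P)
S(Q) + 212 = (180 - 6*(-5)) + 212 = (180 + 30) + 212 = 210 + 212 = 422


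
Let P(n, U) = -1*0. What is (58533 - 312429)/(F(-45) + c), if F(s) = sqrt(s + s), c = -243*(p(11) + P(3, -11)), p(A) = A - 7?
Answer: 13710384/52493 + 42316*I*sqrt(10)/52493 ≈ 261.19 + 2.5492*I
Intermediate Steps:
p(A) = -7 + A
P(n, U) = 0
c = -972 (c = -243*((-7 + 11) + 0) = -243*(4 + 0) = -243*4 = -972)
F(s) = sqrt(2)*sqrt(s) (F(s) = sqrt(2*s) = sqrt(2)*sqrt(s))
(58533 - 312429)/(F(-45) + c) = (58533 - 312429)/(sqrt(2)*sqrt(-45) - 972) = -253896/(sqrt(2)*(3*I*sqrt(5)) - 972) = -253896/(3*I*sqrt(10) - 972) = -253896/(-972 + 3*I*sqrt(10))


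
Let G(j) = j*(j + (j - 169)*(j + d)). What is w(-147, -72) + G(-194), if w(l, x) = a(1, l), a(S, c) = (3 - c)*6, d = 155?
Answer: -2707922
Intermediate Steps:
a(S, c) = 18 - 6*c
w(l, x) = 18 - 6*l
G(j) = j*(j + (-169 + j)*(155 + j)) (G(j) = j*(j + (j - 169)*(j + 155)) = j*(j + (-169 + j)*(155 + j)))
w(-147, -72) + G(-194) = (18 - 6*(-147)) - 194*(-26195 + (-194)² - 13*(-194)) = (18 + 882) - 194*(-26195 + 37636 + 2522) = 900 - 194*13963 = 900 - 2708822 = -2707922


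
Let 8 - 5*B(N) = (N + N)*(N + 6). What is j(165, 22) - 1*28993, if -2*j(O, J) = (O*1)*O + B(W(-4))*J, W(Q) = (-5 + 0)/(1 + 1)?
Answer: -213308/5 ≈ -42662.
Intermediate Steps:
W(Q) = -5/2
B(N) = 8/5 - 2*N*(6 + N)/5 (B(N) = 8/5 - (N + N)*(N + 6)/5 = 8/5 - 2*N*(6 + N)/5)
j(O, J) = -51*J/20 - O²/2 (j(O, J) = -((O*1)*O + (8/5 - 12/5*(-5/2) - 2*(-5/2)²/5)*J)/2 = -(O*O + (8/5 + 6 - ⅖*25/4)*J)/2 = -(O² + (8/5 + 6 - 5/2)*J)/2 = -(O² + 51*J/10)/2 = -51*J/20 - O²/2)
j(165, 22) - 1*28993 = (-51/20*22 - ½*165²) - 1*28993 = (-561/10 - ½*27225) - 28993 = (-561/10 - 27225/2) - 28993 = -68343/5 - 28993 = -213308/5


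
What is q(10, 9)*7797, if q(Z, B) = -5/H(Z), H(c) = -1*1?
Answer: 38985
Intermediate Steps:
H(c) = -1
q(Z, B) = 5 (q(Z, B) = -5/(-1) = -5*(-1) = 5)
q(10, 9)*7797 = 5*7797 = 38985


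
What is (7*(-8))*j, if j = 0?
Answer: 0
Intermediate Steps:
(7*(-8))*j = (7*(-8))*0 = -56*0 = 0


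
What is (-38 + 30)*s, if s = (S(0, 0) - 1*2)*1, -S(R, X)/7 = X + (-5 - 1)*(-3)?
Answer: 1024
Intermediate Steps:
S(R, X) = -126 - 7*X (S(R, X) = -7*(X + (-5 - 1)*(-3)) = -7*(X - 6*(-3)) = -7*(X + 18) = -7*(18 + X) = -126 - 7*X)
s = -128 (s = ((-126 - 7*0) - 1*2)*1 = ((-126 + 0) - 2)*1 = (-126 - 2)*1 = -128*1 = -128)
(-38 + 30)*s = (-38 + 30)*(-128) = -8*(-128) = 1024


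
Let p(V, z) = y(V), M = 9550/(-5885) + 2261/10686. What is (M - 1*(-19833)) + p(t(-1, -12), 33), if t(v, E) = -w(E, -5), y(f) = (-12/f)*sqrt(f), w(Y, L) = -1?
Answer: 249279332399/12577422 ≈ 19820.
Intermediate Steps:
M = -17749063/12577422 (M = 9550*(-1/5885) + 2261*(1/10686) = -1910/1177 + 2261/10686 = -17749063/12577422 ≈ -1.4112)
y(f) = -12/sqrt(f)
t(v, E) = 1 (t(v, E) = -1*(-1) = 1)
p(V, z) = -12/sqrt(V)
(M - 1*(-19833)) + p(t(-1, -12), 33) = (-17749063/12577422 - 1*(-19833)) - 12/sqrt(1) = (-17749063/12577422 + 19833) - 12*1 = 249430261463/12577422 - 12 = 249279332399/12577422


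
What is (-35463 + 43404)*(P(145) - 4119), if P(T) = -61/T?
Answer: -4743286356/145 ≈ -3.2712e+7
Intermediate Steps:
(-35463 + 43404)*(P(145) - 4119) = (-35463 + 43404)*(-61/145 - 4119) = 7941*(-61*1/145 - 4119) = 7941*(-61/145 - 4119) = 7941*(-597316/145) = -4743286356/145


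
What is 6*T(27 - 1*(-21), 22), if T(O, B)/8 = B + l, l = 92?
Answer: 5472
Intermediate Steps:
T(O, B) = 736 + 8*B (T(O, B) = 8*(B + 92) = 8*(92 + B) = 736 + 8*B)
6*T(27 - 1*(-21), 22) = 6*(736 + 8*22) = 6*(736 + 176) = 6*912 = 5472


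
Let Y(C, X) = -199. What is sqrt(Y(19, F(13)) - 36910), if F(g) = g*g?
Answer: I*sqrt(37109) ≈ 192.64*I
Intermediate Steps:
F(g) = g**2
sqrt(Y(19, F(13)) - 36910) = sqrt(-199 - 36910) = sqrt(-37109) = I*sqrt(37109)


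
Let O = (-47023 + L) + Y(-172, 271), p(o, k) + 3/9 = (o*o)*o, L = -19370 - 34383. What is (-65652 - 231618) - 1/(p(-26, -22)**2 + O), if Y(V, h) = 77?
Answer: -826244470660509/2779441150 ≈ -2.9727e+5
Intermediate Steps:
L = -53753
p(o, k) = -1/3 + o**3 (p(o, k) = -1/3 + (o*o)*o = -1/3 + o**2*o = -1/3 + o**3)
O = -100699 (O = (-47023 - 53753) + 77 = -100776 + 77 = -100699)
(-65652 - 231618) - 1/(p(-26, -22)**2 + O) = (-65652 - 231618) - 1/((-1/3 + (-26)**3)**2 - 100699) = -297270 - 1/((-1/3 - 17576)**2 - 100699) = -297270 - 1/((-52729/3)**2 - 100699) = -297270 - 1/(2780347441/9 - 100699) = -297270 - 1/2779441150/9 = -297270 - 1*9/2779441150 = -297270 - 9/2779441150 = -826244470660509/2779441150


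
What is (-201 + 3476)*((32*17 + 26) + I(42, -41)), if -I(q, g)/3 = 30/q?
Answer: 13018125/7 ≈ 1.8597e+6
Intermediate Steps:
I(q, g) = -90/q
(-201 + 3476)*((32*17 + 26) + I(42, -41)) = (-201 + 3476)*((32*17 + 26) - 90/42) = 3275*((544 + 26) - 90*1/42) = 3275*(570 - 15/7) = 3275*(3975/7) = 13018125/7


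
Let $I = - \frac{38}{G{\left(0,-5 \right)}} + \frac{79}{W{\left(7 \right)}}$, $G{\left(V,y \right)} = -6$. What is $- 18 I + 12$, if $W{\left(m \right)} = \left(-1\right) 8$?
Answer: $\frac{303}{4} \approx 75.75$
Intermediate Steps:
$W{\left(m \right)} = -8$
$I = - \frac{85}{24}$ ($I = - \frac{38}{-6} + \frac{79}{-8} = \left(-38\right) \left(- \frac{1}{6}\right) + 79 \left(- \frac{1}{8}\right) = \frac{19}{3} - \frac{79}{8} = - \frac{85}{24} \approx -3.5417$)
$- 18 I + 12 = \left(-18\right) \left(- \frac{85}{24}\right) + 12 = \frac{255}{4} + 12 = \frac{303}{4}$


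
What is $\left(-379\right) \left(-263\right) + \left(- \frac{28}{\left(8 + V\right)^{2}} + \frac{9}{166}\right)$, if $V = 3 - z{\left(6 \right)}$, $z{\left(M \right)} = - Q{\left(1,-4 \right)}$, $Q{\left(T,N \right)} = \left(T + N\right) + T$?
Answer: $\frac{1340253023}{13446} \approx 99677.0$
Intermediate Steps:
$Q{\left(T,N \right)} = N + 2 T$ ($Q{\left(T,N \right)} = \left(N + T\right) + T = N + 2 T$)
$z{\left(M \right)} = 2$ ($z{\left(M \right)} = - (-4 + 2 \cdot 1) = - (-4 + 2) = \left(-1\right) \left(-2\right) = 2$)
$V = 1$ ($V = 3 - 2 = 1$)
$\left(-379\right) \left(-263\right) + \left(- \frac{28}{\left(8 + V\right)^{2}} + \frac{9}{166}\right) = \left(-379\right) \left(-263\right) + \left(- \frac{28}{\left(8 + 1\right)^{2}} + \frac{9}{166}\right) = 99677 + \left(- \frac{28}{9^{2}} + 9 \cdot \frac{1}{166}\right) = 99677 + \left(- \frac{28}{81} + \frac{9}{166}\right) = 99677 - \frac{3919}{13446} = \frac{1340253023}{13446}$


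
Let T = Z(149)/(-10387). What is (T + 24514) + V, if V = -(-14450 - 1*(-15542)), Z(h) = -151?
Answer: 243284465/10387 ≈ 23422.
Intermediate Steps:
T = 151/10387 (T = -151/(-10387) = -151*(-1/10387) = 151/10387 ≈ 0.014537)
V = -1092 (V = -(-14450 + 15542) = -1*1092 = -1092)
(T + 24514) + V = (151/10387 + 24514) - 1092 = 254627069/10387 - 1092 = 243284465/10387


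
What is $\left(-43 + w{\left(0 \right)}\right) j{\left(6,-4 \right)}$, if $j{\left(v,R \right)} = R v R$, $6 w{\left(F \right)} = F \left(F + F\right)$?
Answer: $-4128$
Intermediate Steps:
$w{\left(F \right)} = \frac{F^{2}}{3}$ ($w{\left(F \right)} = \frac{F \left(F + F\right)}{6} = \frac{F 2 F}{6} = \frac{2 F^{2}}{6} = \frac{F^{2}}{3}$)
$j{\left(v,R \right)} = v R^{2}$
$\left(-43 + w{\left(0 \right)}\right) j{\left(6,-4 \right)} = \left(-43 + \frac{0^{2}}{3}\right) 6 \left(-4\right)^{2} = \left(-43 + \frac{1}{3} \cdot 0\right) 6 \cdot 16 = \left(-43 + 0\right) 96 = \left(-43\right) 96 = -4128$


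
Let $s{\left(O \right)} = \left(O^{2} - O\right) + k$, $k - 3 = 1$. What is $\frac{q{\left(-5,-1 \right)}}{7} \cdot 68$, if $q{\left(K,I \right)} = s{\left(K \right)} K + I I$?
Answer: $- \frac{11492}{7} \approx -1641.7$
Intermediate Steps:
$k = 4$ ($k = 3 + 1 = 4$)
$s{\left(O \right)} = 4 + O^{2} - O$ ($s{\left(O \right)} = \left(O^{2} - O\right) + 4 = 4 + O^{2} - O$)
$q{\left(K,I \right)} = I^{2} + K \left(4 + K^{2} - K\right)$ ($q{\left(K,I \right)} = \left(4 + K^{2} - K\right) K + I I = K \left(4 + K^{2} - K\right) + I^{2} = I^{2} + K \left(4 + K^{2} - K\right)$)
$\frac{q{\left(-5,-1 \right)}}{7} \cdot 68 = \frac{\left(-1\right)^{2} - 5 \left(4 + \left(-5\right)^{2} - -5\right)}{7} \cdot 68 = \left(1 - 5 \left(4 + 25 + 5\right)\right) \frac{1}{7} \cdot 68 = \left(1 - 170\right) \frac{1}{7} \cdot 68 = \left(-169\right) \frac{1}{7} \cdot 68 = \left(- \frac{169}{7}\right) 68 = - \frac{11492}{7}$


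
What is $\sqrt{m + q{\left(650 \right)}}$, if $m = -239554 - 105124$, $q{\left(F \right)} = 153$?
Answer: $5 i \sqrt{13781} \approx 586.96 i$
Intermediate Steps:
$m = -344678$
$\sqrt{m + q{\left(650 \right)}} = \sqrt{-344678 + 153} = \sqrt{-344525} = 5 i \sqrt{13781}$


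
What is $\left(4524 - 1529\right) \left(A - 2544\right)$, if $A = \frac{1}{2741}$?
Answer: $- \frac{20884443485}{2741} \approx -7.6193 \cdot 10^{6}$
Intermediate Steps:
$A = \frac{1}{2741} \approx 0.00036483$
$\left(4524 - 1529\right) \left(A - 2544\right) = \left(4524 - 1529\right) \left(\frac{1}{2741} - 2544\right) = 2995 \left(- \frac{6973103}{2741}\right) = - \frac{20884443485}{2741}$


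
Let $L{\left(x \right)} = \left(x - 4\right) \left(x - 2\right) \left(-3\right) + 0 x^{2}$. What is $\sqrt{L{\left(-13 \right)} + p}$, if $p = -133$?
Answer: $i \sqrt{898} \approx 29.967 i$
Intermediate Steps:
$L{\left(x \right)} = - 3 \left(-4 + x\right) \left(-2 + x\right)$ ($L{\left(x \right)} = \left(-4 + x\right) \left(-2 + x\right) \left(-3\right) + 0 = - 3 \left(-4 + x\right) \left(-2 + x\right) + 0 = - 3 \left(-4 + x\right) \left(-2 + x\right)$)
$\sqrt{L{\left(-13 \right)} + p} = \sqrt{\left(-24 - 3 \left(-13\right)^{2} + 18 \left(-13\right)\right) - 133} = \sqrt{\left(-24 - 507 - 234\right) - 133} = \sqrt{-765 - 133} = \sqrt{-898} = i \sqrt{898}$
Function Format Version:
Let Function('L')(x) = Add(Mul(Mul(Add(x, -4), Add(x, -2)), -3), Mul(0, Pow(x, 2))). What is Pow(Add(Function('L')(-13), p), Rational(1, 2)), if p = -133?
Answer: Mul(I, Pow(898, Rational(1, 2))) ≈ Mul(29.967, I)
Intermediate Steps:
Function('L')(x) = Mul(-3, Add(-4, x), Add(-2, x)) (Function('L')(x) = Add(Mul(Mul(Add(-4, x), Add(-2, x)), -3), 0) = Add(Mul(-3, Add(-4, x), Add(-2, x)), 0) = Mul(-3, Add(-4, x), Add(-2, x)))
Pow(Add(Function('L')(-13), p), Rational(1, 2)) = Pow(Add(Add(-24, Mul(-3, Pow(-13, 2)), Mul(18, -13)), -133), Rational(1, 2)) = Pow(Add(Add(-24, Mul(-3, 169), -234), -133), Rational(1, 2)) = Pow(Add(Add(-24, -507, -234), -133), Rational(1, 2)) = Pow(Add(-765, -133), Rational(1, 2)) = Pow(-898, Rational(1, 2)) = Mul(I, Pow(898, Rational(1, 2)))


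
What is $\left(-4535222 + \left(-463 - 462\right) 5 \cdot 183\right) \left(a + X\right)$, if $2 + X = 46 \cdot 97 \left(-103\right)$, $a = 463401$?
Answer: $-20520029361$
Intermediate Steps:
$X = -459588$ ($X = -2 + 46 \cdot 97 \left(-103\right) = -2 + 4462 \left(-103\right) = -2 - 459586 = -459588$)
$\left(-4535222 + \left(-463 - 462\right) 5 \cdot 183\right) \left(a + X\right) = \left(-4535222 + \left(-463 - 462\right) 5 \cdot 183\right) \left(463401 - 459588\right) = \left(-4535222 - 846375\right) 3813 = \left(-5381597\right) 3813 = -20520029361$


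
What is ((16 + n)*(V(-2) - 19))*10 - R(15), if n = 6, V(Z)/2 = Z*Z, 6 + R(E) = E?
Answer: -2429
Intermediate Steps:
R(E) = -6 + E
V(Z) = 2*Z² (V(Z) = 2*(Z*Z) = 2*Z²)
((16 + n)*(V(-2) - 19))*10 - R(15) = ((16 + 6)*(2*(-2)² - 19))*10 - (-6 + 15) = (22*(2*4 - 19))*10 - 1*9 = (22*(8 - 19))*10 - 9 = (22*(-11))*10 - 9 = -242*10 - 9 = -2420 - 9 = -2429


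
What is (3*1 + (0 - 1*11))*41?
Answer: -328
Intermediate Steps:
(3*1 + (0 - 1*11))*41 = (3 + (0 - 11))*41 = (3 - 11)*41 = -8*41 = -328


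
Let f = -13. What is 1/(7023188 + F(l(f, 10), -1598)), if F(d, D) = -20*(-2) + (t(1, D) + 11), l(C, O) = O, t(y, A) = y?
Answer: 1/7023240 ≈ 1.4238e-7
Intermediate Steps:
F(d, D) = 52 (F(d, D) = -20*(-2) + (1 + 11) = 40 + 12 = 52)
1/(7023188 + F(l(f, 10), -1598)) = 1/(7023188 + 52) = 1/7023240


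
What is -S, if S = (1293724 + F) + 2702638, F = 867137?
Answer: -4863499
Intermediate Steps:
S = 4863499 (S = (1293724 + 867137) + 2702638 = 2160861 + 2702638 = 4863499)
-S = -1*4863499 = -4863499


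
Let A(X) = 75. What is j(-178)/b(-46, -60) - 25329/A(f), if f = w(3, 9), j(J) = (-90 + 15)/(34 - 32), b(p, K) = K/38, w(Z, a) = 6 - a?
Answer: -31397/100 ≈ -313.97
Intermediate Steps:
b(p, K) = K/38 (b(p, K) = K*(1/38) = K/38)
j(J) = -75/2
f = -3 (f = 6 - 1*9 = 6 - 9 = -3)
j(-178)/b(-46, -60) - 25329/A(f) = -75/(2*((1/38)*(-60))) - 25329/75 = -75/(2*(-30/19)) - 25329*1/75 = -75/2*(-19/30) - 8443/25 = 95/4 - 8443/25 = -31397/100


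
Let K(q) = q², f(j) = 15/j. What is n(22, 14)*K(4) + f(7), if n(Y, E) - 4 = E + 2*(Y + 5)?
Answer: 8079/7 ≈ 1154.1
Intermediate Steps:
n(Y, E) = 14 + E + 2*Y (n(Y, E) = 4 + (E + 2*(Y + 5)) = 4 + (E + 2*(5 + Y)) = 4 + (E + (10 + 2*Y)) = 4 + (10 + E + 2*Y) = 14 + E + 2*Y)
n(22, 14)*K(4) + f(7) = (14 + 14 + 2*22)*4² + 15/7 = (14 + 14 + 44)*16 + 15*(⅐) = 72*16 + 15/7 = 1152 + 15/7 = 8079/7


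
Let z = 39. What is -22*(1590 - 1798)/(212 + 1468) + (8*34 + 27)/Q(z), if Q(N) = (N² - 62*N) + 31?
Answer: 216281/90930 ≈ 2.3785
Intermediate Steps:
Q(N) = 31 + N² - 62*N
-22*(1590 - 1798)/(212 + 1468) + (8*34 + 27)/Q(z) = -22*(1590 - 1798)/(212 + 1468) + (8*34 + 27)/(31 + 39² - 62*39) = -22/(1680/(-208)) + (272 + 27)/(31 + 1521 - 2418) = -22/(1680*(-1/208)) + 299/(-866) = -22/(-105/13) + 299*(-1/866) = -22*(-13/105) - 299/866 = 286/105 - 299/866 = 216281/90930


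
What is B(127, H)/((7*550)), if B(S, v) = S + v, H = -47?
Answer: 8/385 ≈ 0.020779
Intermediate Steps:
B(127, H)/((7*550)) = (127 - 47)/((7*550)) = 80/3850 = 80*(1/3850) = 8/385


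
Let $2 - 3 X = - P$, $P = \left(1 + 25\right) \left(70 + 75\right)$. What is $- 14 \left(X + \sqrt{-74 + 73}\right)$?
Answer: $- \frac{52808}{3} - 14 i \approx -17603.0 - 14.0 i$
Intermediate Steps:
$P = 3770$ ($P = 26 \cdot 145 = 3770$)
$X = \frac{3772}{3}$ ($X = \frac{2}{3} - \frac{\left(-1\right) 3770}{3} = \frac{2}{3} - - \frac{3770}{3} = \frac{2}{3} + \frac{3770}{3} = \frac{3772}{3} \approx 1257.3$)
$- 14 \left(X + \sqrt{-74 + 73}\right) = - 14 \left(\frac{3772}{3} + \sqrt{-74 + 73}\right) = - 14 \left(\frac{3772}{3} + \sqrt{-1}\right) = - 14 \left(\frac{3772}{3} + i\right) = - \frac{52808}{3} - 14 i$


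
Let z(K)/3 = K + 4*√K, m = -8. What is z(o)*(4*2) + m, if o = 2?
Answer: 40 + 96*√2 ≈ 175.76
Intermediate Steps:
z(K) = 3*K + 12*√K (z(K) = 3*(K + 4*√K) = 3*K + 12*√K)
z(o)*(4*2) + m = (3*2 + 12*√2)*(4*2) - 8 = (6 + 12*√2)*8 - 8 = (48 + 96*√2) - 8 = 40 + 96*√2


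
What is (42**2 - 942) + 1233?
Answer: 2055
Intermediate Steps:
(42**2 - 942) + 1233 = (1764 - 942) + 1233 = 822 + 1233 = 2055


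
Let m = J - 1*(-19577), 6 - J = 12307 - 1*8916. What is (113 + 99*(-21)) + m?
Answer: 14226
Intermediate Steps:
J = -3385 (J = 6 - (12307 - 1*8916) = 6 - (12307 - 8916) = 6 - 1*3391 = 6 - 3391 = -3385)
m = 16192 (m = -3385 - 1*(-19577) = -3385 + 19577 = 16192)
(113 + 99*(-21)) + m = (113 + 99*(-21)) + 16192 = (113 - 2079) + 16192 = -1966 + 16192 = 14226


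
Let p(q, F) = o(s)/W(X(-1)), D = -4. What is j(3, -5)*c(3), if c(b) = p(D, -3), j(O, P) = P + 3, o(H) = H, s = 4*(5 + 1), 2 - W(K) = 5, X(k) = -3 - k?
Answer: 16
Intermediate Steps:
W(K) = -3 (W(K) = 2 - 1*5 = 2 - 5 = -3)
s = 24 (s = 4*6 = 24)
j(O, P) = 3 + P
p(q, F) = -8 (p(q, F) = 24/(-3) = 24*(-⅓) = -8)
c(b) = -8
j(3, -5)*c(3) = (3 - 5)*(-8) = -2*(-8) = 16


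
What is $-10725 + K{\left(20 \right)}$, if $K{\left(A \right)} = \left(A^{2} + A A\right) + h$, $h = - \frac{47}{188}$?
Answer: $- \frac{39701}{4} \approx -9925.3$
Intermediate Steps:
$h = - \frac{1}{4}$ ($h = \left(-47\right) \frac{1}{188} = - \frac{1}{4} \approx -0.25$)
$K{\left(A \right)} = - \frac{1}{4} + 2 A^{2}$ ($K{\left(A \right)} = \left(A^{2} + A A\right) - \frac{1}{4} = \left(A^{2} + A^{2}\right) - \frac{1}{4} = 2 A^{2} - \frac{1}{4} = - \frac{1}{4} + 2 A^{2}$)
$-10725 + K{\left(20 \right)} = -10725 - \left(\frac{1}{4} - 2 \cdot 20^{2}\right) = -10725 + \left(- \frac{1}{4} + 2 \cdot 400\right) = -10725 + \left(- \frac{1}{4} + 800\right) = -10725 + \frac{3199}{4} = - \frac{39701}{4}$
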